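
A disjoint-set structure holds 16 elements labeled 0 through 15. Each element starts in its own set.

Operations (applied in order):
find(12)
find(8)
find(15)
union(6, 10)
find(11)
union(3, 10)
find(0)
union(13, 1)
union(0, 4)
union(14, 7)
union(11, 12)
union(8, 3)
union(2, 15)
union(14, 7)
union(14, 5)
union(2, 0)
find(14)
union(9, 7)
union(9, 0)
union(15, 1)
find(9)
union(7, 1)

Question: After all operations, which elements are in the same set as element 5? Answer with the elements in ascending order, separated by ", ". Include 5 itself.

Answer: 0, 1, 2, 4, 5, 7, 9, 13, 14, 15

Derivation:
Step 1: find(12) -> no change; set of 12 is {12}
Step 2: find(8) -> no change; set of 8 is {8}
Step 3: find(15) -> no change; set of 15 is {15}
Step 4: union(6, 10) -> merged; set of 6 now {6, 10}
Step 5: find(11) -> no change; set of 11 is {11}
Step 6: union(3, 10) -> merged; set of 3 now {3, 6, 10}
Step 7: find(0) -> no change; set of 0 is {0}
Step 8: union(13, 1) -> merged; set of 13 now {1, 13}
Step 9: union(0, 4) -> merged; set of 0 now {0, 4}
Step 10: union(14, 7) -> merged; set of 14 now {7, 14}
Step 11: union(11, 12) -> merged; set of 11 now {11, 12}
Step 12: union(8, 3) -> merged; set of 8 now {3, 6, 8, 10}
Step 13: union(2, 15) -> merged; set of 2 now {2, 15}
Step 14: union(14, 7) -> already same set; set of 14 now {7, 14}
Step 15: union(14, 5) -> merged; set of 14 now {5, 7, 14}
Step 16: union(2, 0) -> merged; set of 2 now {0, 2, 4, 15}
Step 17: find(14) -> no change; set of 14 is {5, 7, 14}
Step 18: union(9, 7) -> merged; set of 9 now {5, 7, 9, 14}
Step 19: union(9, 0) -> merged; set of 9 now {0, 2, 4, 5, 7, 9, 14, 15}
Step 20: union(15, 1) -> merged; set of 15 now {0, 1, 2, 4, 5, 7, 9, 13, 14, 15}
Step 21: find(9) -> no change; set of 9 is {0, 1, 2, 4, 5, 7, 9, 13, 14, 15}
Step 22: union(7, 1) -> already same set; set of 7 now {0, 1, 2, 4, 5, 7, 9, 13, 14, 15}
Component of 5: {0, 1, 2, 4, 5, 7, 9, 13, 14, 15}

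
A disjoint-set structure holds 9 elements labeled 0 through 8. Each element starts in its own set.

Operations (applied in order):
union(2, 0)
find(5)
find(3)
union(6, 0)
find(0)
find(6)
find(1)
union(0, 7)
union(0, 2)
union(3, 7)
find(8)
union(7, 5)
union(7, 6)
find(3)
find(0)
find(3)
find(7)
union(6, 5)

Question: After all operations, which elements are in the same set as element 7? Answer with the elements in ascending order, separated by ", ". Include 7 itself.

Answer: 0, 2, 3, 5, 6, 7

Derivation:
Step 1: union(2, 0) -> merged; set of 2 now {0, 2}
Step 2: find(5) -> no change; set of 5 is {5}
Step 3: find(3) -> no change; set of 3 is {3}
Step 4: union(6, 0) -> merged; set of 6 now {0, 2, 6}
Step 5: find(0) -> no change; set of 0 is {0, 2, 6}
Step 6: find(6) -> no change; set of 6 is {0, 2, 6}
Step 7: find(1) -> no change; set of 1 is {1}
Step 8: union(0, 7) -> merged; set of 0 now {0, 2, 6, 7}
Step 9: union(0, 2) -> already same set; set of 0 now {0, 2, 6, 7}
Step 10: union(3, 7) -> merged; set of 3 now {0, 2, 3, 6, 7}
Step 11: find(8) -> no change; set of 8 is {8}
Step 12: union(7, 5) -> merged; set of 7 now {0, 2, 3, 5, 6, 7}
Step 13: union(7, 6) -> already same set; set of 7 now {0, 2, 3, 5, 6, 7}
Step 14: find(3) -> no change; set of 3 is {0, 2, 3, 5, 6, 7}
Step 15: find(0) -> no change; set of 0 is {0, 2, 3, 5, 6, 7}
Step 16: find(3) -> no change; set of 3 is {0, 2, 3, 5, 6, 7}
Step 17: find(7) -> no change; set of 7 is {0, 2, 3, 5, 6, 7}
Step 18: union(6, 5) -> already same set; set of 6 now {0, 2, 3, 5, 6, 7}
Component of 7: {0, 2, 3, 5, 6, 7}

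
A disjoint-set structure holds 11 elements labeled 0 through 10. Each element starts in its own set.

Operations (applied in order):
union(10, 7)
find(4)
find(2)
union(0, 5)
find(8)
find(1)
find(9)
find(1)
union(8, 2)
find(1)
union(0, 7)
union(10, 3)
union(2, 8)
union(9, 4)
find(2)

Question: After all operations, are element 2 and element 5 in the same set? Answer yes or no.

Answer: no

Derivation:
Step 1: union(10, 7) -> merged; set of 10 now {7, 10}
Step 2: find(4) -> no change; set of 4 is {4}
Step 3: find(2) -> no change; set of 2 is {2}
Step 4: union(0, 5) -> merged; set of 0 now {0, 5}
Step 5: find(8) -> no change; set of 8 is {8}
Step 6: find(1) -> no change; set of 1 is {1}
Step 7: find(9) -> no change; set of 9 is {9}
Step 8: find(1) -> no change; set of 1 is {1}
Step 9: union(8, 2) -> merged; set of 8 now {2, 8}
Step 10: find(1) -> no change; set of 1 is {1}
Step 11: union(0, 7) -> merged; set of 0 now {0, 5, 7, 10}
Step 12: union(10, 3) -> merged; set of 10 now {0, 3, 5, 7, 10}
Step 13: union(2, 8) -> already same set; set of 2 now {2, 8}
Step 14: union(9, 4) -> merged; set of 9 now {4, 9}
Step 15: find(2) -> no change; set of 2 is {2, 8}
Set of 2: {2, 8}; 5 is not a member.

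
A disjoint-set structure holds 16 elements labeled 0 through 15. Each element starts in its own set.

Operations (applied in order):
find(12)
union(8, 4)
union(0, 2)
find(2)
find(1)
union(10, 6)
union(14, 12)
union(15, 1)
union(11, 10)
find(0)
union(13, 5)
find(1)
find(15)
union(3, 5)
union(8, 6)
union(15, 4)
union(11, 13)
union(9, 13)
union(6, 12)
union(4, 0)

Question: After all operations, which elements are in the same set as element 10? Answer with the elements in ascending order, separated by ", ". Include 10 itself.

Answer: 0, 1, 2, 3, 4, 5, 6, 8, 9, 10, 11, 12, 13, 14, 15

Derivation:
Step 1: find(12) -> no change; set of 12 is {12}
Step 2: union(8, 4) -> merged; set of 8 now {4, 8}
Step 3: union(0, 2) -> merged; set of 0 now {0, 2}
Step 4: find(2) -> no change; set of 2 is {0, 2}
Step 5: find(1) -> no change; set of 1 is {1}
Step 6: union(10, 6) -> merged; set of 10 now {6, 10}
Step 7: union(14, 12) -> merged; set of 14 now {12, 14}
Step 8: union(15, 1) -> merged; set of 15 now {1, 15}
Step 9: union(11, 10) -> merged; set of 11 now {6, 10, 11}
Step 10: find(0) -> no change; set of 0 is {0, 2}
Step 11: union(13, 5) -> merged; set of 13 now {5, 13}
Step 12: find(1) -> no change; set of 1 is {1, 15}
Step 13: find(15) -> no change; set of 15 is {1, 15}
Step 14: union(3, 5) -> merged; set of 3 now {3, 5, 13}
Step 15: union(8, 6) -> merged; set of 8 now {4, 6, 8, 10, 11}
Step 16: union(15, 4) -> merged; set of 15 now {1, 4, 6, 8, 10, 11, 15}
Step 17: union(11, 13) -> merged; set of 11 now {1, 3, 4, 5, 6, 8, 10, 11, 13, 15}
Step 18: union(9, 13) -> merged; set of 9 now {1, 3, 4, 5, 6, 8, 9, 10, 11, 13, 15}
Step 19: union(6, 12) -> merged; set of 6 now {1, 3, 4, 5, 6, 8, 9, 10, 11, 12, 13, 14, 15}
Step 20: union(4, 0) -> merged; set of 4 now {0, 1, 2, 3, 4, 5, 6, 8, 9, 10, 11, 12, 13, 14, 15}
Component of 10: {0, 1, 2, 3, 4, 5, 6, 8, 9, 10, 11, 12, 13, 14, 15}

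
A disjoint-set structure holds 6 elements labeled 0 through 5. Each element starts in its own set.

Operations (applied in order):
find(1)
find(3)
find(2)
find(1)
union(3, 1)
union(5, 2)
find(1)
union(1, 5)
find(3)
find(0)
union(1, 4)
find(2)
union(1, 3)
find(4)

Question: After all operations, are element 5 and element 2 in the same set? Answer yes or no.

Answer: yes

Derivation:
Step 1: find(1) -> no change; set of 1 is {1}
Step 2: find(3) -> no change; set of 3 is {3}
Step 3: find(2) -> no change; set of 2 is {2}
Step 4: find(1) -> no change; set of 1 is {1}
Step 5: union(3, 1) -> merged; set of 3 now {1, 3}
Step 6: union(5, 2) -> merged; set of 5 now {2, 5}
Step 7: find(1) -> no change; set of 1 is {1, 3}
Step 8: union(1, 5) -> merged; set of 1 now {1, 2, 3, 5}
Step 9: find(3) -> no change; set of 3 is {1, 2, 3, 5}
Step 10: find(0) -> no change; set of 0 is {0}
Step 11: union(1, 4) -> merged; set of 1 now {1, 2, 3, 4, 5}
Step 12: find(2) -> no change; set of 2 is {1, 2, 3, 4, 5}
Step 13: union(1, 3) -> already same set; set of 1 now {1, 2, 3, 4, 5}
Step 14: find(4) -> no change; set of 4 is {1, 2, 3, 4, 5}
Set of 5: {1, 2, 3, 4, 5}; 2 is a member.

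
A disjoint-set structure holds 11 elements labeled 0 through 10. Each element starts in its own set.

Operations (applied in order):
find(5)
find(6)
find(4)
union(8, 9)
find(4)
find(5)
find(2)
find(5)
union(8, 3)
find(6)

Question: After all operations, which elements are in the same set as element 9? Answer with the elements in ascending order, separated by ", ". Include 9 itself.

Step 1: find(5) -> no change; set of 5 is {5}
Step 2: find(6) -> no change; set of 6 is {6}
Step 3: find(4) -> no change; set of 4 is {4}
Step 4: union(8, 9) -> merged; set of 8 now {8, 9}
Step 5: find(4) -> no change; set of 4 is {4}
Step 6: find(5) -> no change; set of 5 is {5}
Step 7: find(2) -> no change; set of 2 is {2}
Step 8: find(5) -> no change; set of 5 is {5}
Step 9: union(8, 3) -> merged; set of 8 now {3, 8, 9}
Step 10: find(6) -> no change; set of 6 is {6}
Component of 9: {3, 8, 9}

Answer: 3, 8, 9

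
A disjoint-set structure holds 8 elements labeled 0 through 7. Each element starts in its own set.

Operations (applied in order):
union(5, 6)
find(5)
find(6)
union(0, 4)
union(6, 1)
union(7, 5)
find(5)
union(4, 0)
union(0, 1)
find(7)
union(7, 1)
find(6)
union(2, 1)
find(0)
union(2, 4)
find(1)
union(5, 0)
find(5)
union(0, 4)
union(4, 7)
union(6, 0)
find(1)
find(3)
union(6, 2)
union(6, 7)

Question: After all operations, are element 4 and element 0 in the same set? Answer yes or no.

Step 1: union(5, 6) -> merged; set of 5 now {5, 6}
Step 2: find(5) -> no change; set of 5 is {5, 6}
Step 3: find(6) -> no change; set of 6 is {5, 6}
Step 4: union(0, 4) -> merged; set of 0 now {0, 4}
Step 5: union(6, 1) -> merged; set of 6 now {1, 5, 6}
Step 6: union(7, 5) -> merged; set of 7 now {1, 5, 6, 7}
Step 7: find(5) -> no change; set of 5 is {1, 5, 6, 7}
Step 8: union(4, 0) -> already same set; set of 4 now {0, 4}
Step 9: union(0, 1) -> merged; set of 0 now {0, 1, 4, 5, 6, 7}
Step 10: find(7) -> no change; set of 7 is {0, 1, 4, 5, 6, 7}
Step 11: union(7, 1) -> already same set; set of 7 now {0, 1, 4, 5, 6, 7}
Step 12: find(6) -> no change; set of 6 is {0, 1, 4, 5, 6, 7}
Step 13: union(2, 1) -> merged; set of 2 now {0, 1, 2, 4, 5, 6, 7}
Step 14: find(0) -> no change; set of 0 is {0, 1, 2, 4, 5, 6, 7}
Step 15: union(2, 4) -> already same set; set of 2 now {0, 1, 2, 4, 5, 6, 7}
Step 16: find(1) -> no change; set of 1 is {0, 1, 2, 4, 5, 6, 7}
Step 17: union(5, 0) -> already same set; set of 5 now {0, 1, 2, 4, 5, 6, 7}
Step 18: find(5) -> no change; set of 5 is {0, 1, 2, 4, 5, 6, 7}
Step 19: union(0, 4) -> already same set; set of 0 now {0, 1, 2, 4, 5, 6, 7}
Step 20: union(4, 7) -> already same set; set of 4 now {0, 1, 2, 4, 5, 6, 7}
Step 21: union(6, 0) -> already same set; set of 6 now {0, 1, 2, 4, 5, 6, 7}
Step 22: find(1) -> no change; set of 1 is {0, 1, 2, 4, 5, 6, 7}
Step 23: find(3) -> no change; set of 3 is {3}
Step 24: union(6, 2) -> already same set; set of 6 now {0, 1, 2, 4, 5, 6, 7}
Step 25: union(6, 7) -> already same set; set of 6 now {0, 1, 2, 4, 5, 6, 7}
Set of 4: {0, 1, 2, 4, 5, 6, 7}; 0 is a member.

Answer: yes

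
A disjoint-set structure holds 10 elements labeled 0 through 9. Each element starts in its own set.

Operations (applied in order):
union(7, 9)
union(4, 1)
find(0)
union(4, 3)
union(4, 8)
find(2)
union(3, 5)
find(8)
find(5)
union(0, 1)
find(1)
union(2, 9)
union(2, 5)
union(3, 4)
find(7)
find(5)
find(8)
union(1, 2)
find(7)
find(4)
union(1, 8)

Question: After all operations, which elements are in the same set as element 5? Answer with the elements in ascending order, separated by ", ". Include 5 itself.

Step 1: union(7, 9) -> merged; set of 7 now {7, 9}
Step 2: union(4, 1) -> merged; set of 4 now {1, 4}
Step 3: find(0) -> no change; set of 0 is {0}
Step 4: union(4, 3) -> merged; set of 4 now {1, 3, 4}
Step 5: union(4, 8) -> merged; set of 4 now {1, 3, 4, 8}
Step 6: find(2) -> no change; set of 2 is {2}
Step 7: union(3, 5) -> merged; set of 3 now {1, 3, 4, 5, 8}
Step 8: find(8) -> no change; set of 8 is {1, 3, 4, 5, 8}
Step 9: find(5) -> no change; set of 5 is {1, 3, 4, 5, 8}
Step 10: union(0, 1) -> merged; set of 0 now {0, 1, 3, 4, 5, 8}
Step 11: find(1) -> no change; set of 1 is {0, 1, 3, 4, 5, 8}
Step 12: union(2, 9) -> merged; set of 2 now {2, 7, 9}
Step 13: union(2, 5) -> merged; set of 2 now {0, 1, 2, 3, 4, 5, 7, 8, 9}
Step 14: union(3, 4) -> already same set; set of 3 now {0, 1, 2, 3, 4, 5, 7, 8, 9}
Step 15: find(7) -> no change; set of 7 is {0, 1, 2, 3, 4, 5, 7, 8, 9}
Step 16: find(5) -> no change; set of 5 is {0, 1, 2, 3, 4, 5, 7, 8, 9}
Step 17: find(8) -> no change; set of 8 is {0, 1, 2, 3, 4, 5, 7, 8, 9}
Step 18: union(1, 2) -> already same set; set of 1 now {0, 1, 2, 3, 4, 5, 7, 8, 9}
Step 19: find(7) -> no change; set of 7 is {0, 1, 2, 3, 4, 5, 7, 8, 9}
Step 20: find(4) -> no change; set of 4 is {0, 1, 2, 3, 4, 5, 7, 8, 9}
Step 21: union(1, 8) -> already same set; set of 1 now {0, 1, 2, 3, 4, 5, 7, 8, 9}
Component of 5: {0, 1, 2, 3, 4, 5, 7, 8, 9}

Answer: 0, 1, 2, 3, 4, 5, 7, 8, 9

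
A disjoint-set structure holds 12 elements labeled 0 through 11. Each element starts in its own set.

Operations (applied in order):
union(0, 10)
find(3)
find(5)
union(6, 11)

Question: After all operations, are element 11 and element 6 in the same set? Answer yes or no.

Step 1: union(0, 10) -> merged; set of 0 now {0, 10}
Step 2: find(3) -> no change; set of 3 is {3}
Step 3: find(5) -> no change; set of 5 is {5}
Step 4: union(6, 11) -> merged; set of 6 now {6, 11}
Set of 11: {6, 11}; 6 is a member.

Answer: yes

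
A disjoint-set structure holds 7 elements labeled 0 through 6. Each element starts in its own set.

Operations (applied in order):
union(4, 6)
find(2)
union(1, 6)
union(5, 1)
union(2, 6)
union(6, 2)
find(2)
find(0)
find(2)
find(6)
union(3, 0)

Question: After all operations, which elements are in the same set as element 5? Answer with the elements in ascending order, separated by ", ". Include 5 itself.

Answer: 1, 2, 4, 5, 6

Derivation:
Step 1: union(4, 6) -> merged; set of 4 now {4, 6}
Step 2: find(2) -> no change; set of 2 is {2}
Step 3: union(1, 6) -> merged; set of 1 now {1, 4, 6}
Step 4: union(5, 1) -> merged; set of 5 now {1, 4, 5, 6}
Step 5: union(2, 6) -> merged; set of 2 now {1, 2, 4, 5, 6}
Step 6: union(6, 2) -> already same set; set of 6 now {1, 2, 4, 5, 6}
Step 7: find(2) -> no change; set of 2 is {1, 2, 4, 5, 6}
Step 8: find(0) -> no change; set of 0 is {0}
Step 9: find(2) -> no change; set of 2 is {1, 2, 4, 5, 6}
Step 10: find(6) -> no change; set of 6 is {1, 2, 4, 5, 6}
Step 11: union(3, 0) -> merged; set of 3 now {0, 3}
Component of 5: {1, 2, 4, 5, 6}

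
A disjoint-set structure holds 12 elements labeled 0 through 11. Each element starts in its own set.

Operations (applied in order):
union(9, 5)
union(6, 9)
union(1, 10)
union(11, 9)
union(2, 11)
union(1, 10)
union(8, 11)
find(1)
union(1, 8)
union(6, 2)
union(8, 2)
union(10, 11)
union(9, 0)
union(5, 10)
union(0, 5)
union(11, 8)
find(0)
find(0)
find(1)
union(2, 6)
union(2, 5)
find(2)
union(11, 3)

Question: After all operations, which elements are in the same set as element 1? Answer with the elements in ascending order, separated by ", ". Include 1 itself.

Answer: 0, 1, 2, 3, 5, 6, 8, 9, 10, 11

Derivation:
Step 1: union(9, 5) -> merged; set of 9 now {5, 9}
Step 2: union(6, 9) -> merged; set of 6 now {5, 6, 9}
Step 3: union(1, 10) -> merged; set of 1 now {1, 10}
Step 4: union(11, 9) -> merged; set of 11 now {5, 6, 9, 11}
Step 5: union(2, 11) -> merged; set of 2 now {2, 5, 6, 9, 11}
Step 6: union(1, 10) -> already same set; set of 1 now {1, 10}
Step 7: union(8, 11) -> merged; set of 8 now {2, 5, 6, 8, 9, 11}
Step 8: find(1) -> no change; set of 1 is {1, 10}
Step 9: union(1, 8) -> merged; set of 1 now {1, 2, 5, 6, 8, 9, 10, 11}
Step 10: union(6, 2) -> already same set; set of 6 now {1, 2, 5, 6, 8, 9, 10, 11}
Step 11: union(8, 2) -> already same set; set of 8 now {1, 2, 5, 6, 8, 9, 10, 11}
Step 12: union(10, 11) -> already same set; set of 10 now {1, 2, 5, 6, 8, 9, 10, 11}
Step 13: union(9, 0) -> merged; set of 9 now {0, 1, 2, 5, 6, 8, 9, 10, 11}
Step 14: union(5, 10) -> already same set; set of 5 now {0, 1, 2, 5, 6, 8, 9, 10, 11}
Step 15: union(0, 5) -> already same set; set of 0 now {0, 1, 2, 5, 6, 8, 9, 10, 11}
Step 16: union(11, 8) -> already same set; set of 11 now {0, 1, 2, 5, 6, 8, 9, 10, 11}
Step 17: find(0) -> no change; set of 0 is {0, 1, 2, 5, 6, 8, 9, 10, 11}
Step 18: find(0) -> no change; set of 0 is {0, 1, 2, 5, 6, 8, 9, 10, 11}
Step 19: find(1) -> no change; set of 1 is {0, 1, 2, 5, 6, 8, 9, 10, 11}
Step 20: union(2, 6) -> already same set; set of 2 now {0, 1, 2, 5, 6, 8, 9, 10, 11}
Step 21: union(2, 5) -> already same set; set of 2 now {0, 1, 2, 5, 6, 8, 9, 10, 11}
Step 22: find(2) -> no change; set of 2 is {0, 1, 2, 5, 6, 8, 9, 10, 11}
Step 23: union(11, 3) -> merged; set of 11 now {0, 1, 2, 3, 5, 6, 8, 9, 10, 11}
Component of 1: {0, 1, 2, 3, 5, 6, 8, 9, 10, 11}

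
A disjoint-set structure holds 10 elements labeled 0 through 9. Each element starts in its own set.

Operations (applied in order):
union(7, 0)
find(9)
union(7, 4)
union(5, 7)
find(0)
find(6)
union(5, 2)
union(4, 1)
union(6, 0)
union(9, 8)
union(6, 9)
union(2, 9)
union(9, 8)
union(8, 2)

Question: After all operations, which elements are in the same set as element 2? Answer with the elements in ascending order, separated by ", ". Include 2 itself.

Answer: 0, 1, 2, 4, 5, 6, 7, 8, 9

Derivation:
Step 1: union(7, 0) -> merged; set of 7 now {0, 7}
Step 2: find(9) -> no change; set of 9 is {9}
Step 3: union(7, 4) -> merged; set of 7 now {0, 4, 7}
Step 4: union(5, 7) -> merged; set of 5 now {0, 4, 5, 7}
Step 5: find(0) -> no change; set of 0 is {0, 4, 5, 7}
Step 6: find(6) -> no change; set of 6 is {6}
Step 7: union(5, 2) -> merged; set of 5 now {0, 2, 4, 5, 7}
Step 8: union(4, 1) -> merged; set of 4 now {0, 1, 2, 4, 5, 7}
Step 9: union(6, 0) -> merged; set of 6 now {0, 1, 2, 4, 5, 6, 7}
Step 10: union(9, 8) -> merged; set of 9 now {8, 9}
Step 11: union(6, 9) -> merged; set of 6 now {0, 1, 2, 4, 5, 6, 7, 8, 9}
Step 12: union(2, 9) -> already same set; set of 2 now {0, 1, 2, 4, 5, 6, 7, 8, 9}
Step 13: union(9, 8) -> already same set; set of 9 now {0, 1, 2, 4, 5, 6, 7, 8, 9}
Step 14: union(8, 2) -> already same set; set of 8 now {0, 1, 2, 4, 5, 6, 7, 8, 9}
Component of 2: {0, 1, 2, 4, 5, 6, 7, 8, 9}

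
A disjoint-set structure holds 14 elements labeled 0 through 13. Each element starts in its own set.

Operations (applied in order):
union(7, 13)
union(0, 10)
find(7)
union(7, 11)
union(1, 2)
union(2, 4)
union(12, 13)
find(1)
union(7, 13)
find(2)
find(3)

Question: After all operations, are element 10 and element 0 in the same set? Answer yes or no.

Step 1: union(7, 13) -> merged; set of 7 now {7, 13}
Step 2: union(0, 10) -> merged; set of 0 now {0, 10}
Step 3: find(7) -> no change; set of 7 is {7, 13}
Step 4: union(7, 11) -> merged; set of 7 now {7, 11, 13}
Step 5: union(1, 2) -> merged; set of 1 now {1, 2}
Step 6: union(2, 4) -> merged; set of 2 now {1, 2, 4}
Step 7: union(12, 13) -> merged; set of 12 now {7, 11, 12, 13}
Step 8: find(1) -> no change; set of 1 is {1, 2, 4}
Step 9: union(7, 13) -> already same set; set of 7 now {7, 11, 12, 13}
Step 10: find(2) -> no change; set of 2 is {1, 2, 4}
Step 11: find(3) -> no change; set of 3 is {3}
Set of 10: {0, 10}; 0 is a member.

Answer: yes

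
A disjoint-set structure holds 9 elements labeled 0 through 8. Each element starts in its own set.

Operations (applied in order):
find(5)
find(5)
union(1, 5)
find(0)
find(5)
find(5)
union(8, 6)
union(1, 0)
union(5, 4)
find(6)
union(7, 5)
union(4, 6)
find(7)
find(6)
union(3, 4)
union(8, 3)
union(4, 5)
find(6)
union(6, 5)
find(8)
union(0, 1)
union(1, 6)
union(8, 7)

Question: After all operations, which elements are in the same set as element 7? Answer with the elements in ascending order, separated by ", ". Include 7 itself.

Answer: 0, 1, 3, 4, 5, 6, 7, 8

Derivation:
Step 1: find(5) -> no change; set of 5 is {5}
Step 2: find(5) -> no change; set of 5 is {5}
Step 3: union(1, 5) -> merged; set of 1 now {1, 5}
Step 4: find(0) -> no change; set of 0 is {0}
Step 5: find(5) -> no change; set of 5 is {1, 5}
Step 6: find(5) -> no change; set of 5 is {1, 5}
Step 7: union(8, 6) -> merged; set of 8 now {6, 8}
Step 8: union(1, 0) -> merged; set of 1 now {0, 1, 5}
Step 9: union(5, 4) -> merged; set of 5 now {0, 1, 4, 5}
Step 10: find(6) -> no change; set of 6 is {6, 8}
Step 11: union(7, 5) -> merged; set of 7 now {0, 1, 4, 5, 7}
Step 12: union(4, 6) -> merged; set of 4 now {0, 1, 4, 5, 6, 7, 8}
Step 13: find(7) -> no change; set of 7 is {0, 1, 4, 5, 6, 7, 8}
Step 14: find(6) -> no change; set of 6 is {0, 1, 4, 5, 6, 7, 8}
Step 15: union(3, 4) -> merged; set of 3 now {0, 1, 3, 4, 5, 6, 7, 8}
Step 16: union(8, 3) -> already same set; set of 8 now {0, 1, 3, 4, 5, 6, 7, 8}
Step 17: union(4, 5) -> already same set; set of 4 now {0, 1, 3, 4, 5, 6, 7, 8}
Step 18: find(6) -> no change; set of 6 is {0, 1, 3, 4, 5, 6, 7, 8}
Step 19: union(6, 5) -> already same set; set of 6 now {0, 1, 3, 4, 5, 6, 7, 8}
Step 20: find(8) -> no change; set of 8 is {0, 1, 3, 4, 5, 6, 7, 8}
Step 21: union(0, 1) -> already same set; set of 0 now {0, 1, 3, 4, 5, 6, 7, 8}
Step 22: union(1, 6) -> already same set; set of 1 now {0, 1, 3, 4, 5, 6, 7, 8}
Step 23: union(8, 7) -> already same set; set of 8 now {0, 1, 3, 4, 5, 6, 7, 8}
Component of 7: {0, 1, 3, 4, 5, 6, 7, 8}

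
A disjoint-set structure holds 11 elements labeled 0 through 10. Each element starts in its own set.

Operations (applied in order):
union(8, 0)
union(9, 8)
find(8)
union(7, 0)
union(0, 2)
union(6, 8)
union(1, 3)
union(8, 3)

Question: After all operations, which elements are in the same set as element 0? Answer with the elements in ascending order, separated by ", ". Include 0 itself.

Answer: 0, 1, 2, 3, 6, 7, 8, 9

Derivation:
Step 1: union(8, 0) -> merged; set of 8 now {0, 8}
Step 2: union(9, 8) -> merged; set of 9 now {0, 8, 9}
Step 3: find(8) -> no change; set of 8 is {0, 8, 9}
Step 4: union(7, 0) -> merged; set of 7 now {0, 7, 8, 9}
Step 5: union(0, 2) -> merged; set of 0 now {0, 2, 7, 8, 9}
Step 6: union(6, 8) -> merged; set of 6 now {0, 2, 6, 7, 8, 9}
Step 7: union(1, 3) -> merged; set of 1 now {1, 3}
Step 8: union(8, 3) -> merged; set of 8 now {0, 1, 2, 3, 6, 7, 8, 9}
Component of 0: {0, 1, 2, 3, 6, 7, 8, 9}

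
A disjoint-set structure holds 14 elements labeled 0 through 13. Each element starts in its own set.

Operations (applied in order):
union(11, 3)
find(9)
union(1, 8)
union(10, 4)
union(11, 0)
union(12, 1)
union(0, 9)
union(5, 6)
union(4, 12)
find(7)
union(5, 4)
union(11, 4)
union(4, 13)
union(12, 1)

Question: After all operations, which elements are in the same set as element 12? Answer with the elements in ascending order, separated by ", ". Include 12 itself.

Step 1: union(11, 3) -> merged; set of 11 now {3, 11}
Step 2: find(9) -> no change; set of 9 is {9}
Step 3: union(1, 8) -> merged; set of 1 now {1, 8}
Step 4: union(10, 4) -> merged; set of 10 now {4, 10}
Step 5: union(11, 0) -> merged; set of 11 now {0, 3, 11}
Step 6: union(12, 1) -> merged; set of 12 now {1, 8, 12}
Step 7: union(0, 9) -> merged; set of 0 now {0, 3, 9, 11}
Step 8: union(5, 6) -> merged; set of 5 now {5, 6}
Step 9: union(4, 12) -> merged; set of 4 now {1, 4, 8, 10, 12}
Step 10: find(7) -> no change; set of 7 is {7}
Step 11: union(5, 4) -> merged; set of 5 now {1, 4, 5, 6, 8, 10, 12}
Step 12: union(11, 4) -> merged; set of 11 now {0, 1, 3, 4, 5, 6, 8, 9, 10, 11, 12}
Step 13: union(4, 13) -> merged; set of 4 now {0, 1, 3, 4, 5, 6, 8, 9, 10, 11, 12, 13}
Step 14: union(12, 1) -> already same set; set of 12 now {0, 1, 3, 4, 5, 6, 8, 9, 10, 11, 12, 13}
Component of 12: {0, 1, 3, 4, 5, 6, 8, 9, 10, 11, 12, 13}

Answer: 0, 1, 3, 4, 5, 6, 8, 9, 10, 11, 12, 13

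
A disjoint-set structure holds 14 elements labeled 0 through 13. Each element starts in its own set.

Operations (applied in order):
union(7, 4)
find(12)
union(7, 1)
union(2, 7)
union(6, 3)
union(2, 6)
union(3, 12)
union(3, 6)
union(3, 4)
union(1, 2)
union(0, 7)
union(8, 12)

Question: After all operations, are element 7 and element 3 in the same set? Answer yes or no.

Answer: yes

Derivation:
Step 1: union(7, 4) -> merged; set of 7 now {4, 7}
Step 2: find(12) -> no change; set of 12 is {12}
Step 3: union(7, 1) -> merged; set of 7 now {1, 4, 7}
Step 4: union(2, 7) -> merged; set of 2 now {1, 2, 4, 7}
Step 5: union(6, 3) -> merged; set of 6 now {3, 6}
Step 6: union(2, 6) -> merged; set of 2 now {1, 2, 3, 4, 6, 7}
Step 7: union(3, 12) -> merged; set of 3 now {1, 2, 3, 4, 6, 7, 12}
Step 8: union(3, 6) -> already same set; set of 3 now {1, 2, 3, 4, 6, 7, 12}
Step 9: union(3, 4) -> already same set; set of 3 now {1, 2, 3, 4, 6, 7, 12}
Step 10: union(1, 2) -> already same set; set of 1 now {1, 2, 3, 4, 6, 7, 12}
Step 11: union(0, 7) -> merged; set of 0 now {0, 1, 2, 3, 4, 6, 7, 12}
Step 12: union(8, 12) -> merged; set of 8 now {0, 1, 2, 3, 4, 6, 7, 8, 12}
Set of 7: {0, 1, 2, 3, 4, 6, 7, 8, 12}; 3 is a member.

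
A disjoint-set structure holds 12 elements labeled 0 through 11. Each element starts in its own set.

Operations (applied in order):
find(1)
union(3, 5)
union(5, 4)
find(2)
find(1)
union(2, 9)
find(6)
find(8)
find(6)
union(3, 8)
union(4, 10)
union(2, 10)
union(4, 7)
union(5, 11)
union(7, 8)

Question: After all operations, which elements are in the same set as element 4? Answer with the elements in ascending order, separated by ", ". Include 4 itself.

Step 1: find(1) -> no change; set of 1 is {1}
Step 2: union(3, 5) -> merged; set of 3 now {3, 5}
Step 3: union(5, 4) -> merged; set of 5 now {3, 4, 5}
Step 4: find(2) -> no change; set of 2 is {2}
Step 5: find(1) -> no change; set of 1 is {1}
Step 6: union(2, 9) -> merged; set of 2 now {2, 9}
Step 7: find(6) -> no change; set of 6 is {6}
Step 8: find(8) -> no change; set of 8 is {8}
Step 9: find(6) -> no change; set of 6 is {6}
Step 10: union(3, 8) -> merged; set of 3 now {3, 4, 5, 8}
Step 11: union(4, 10) -> merged; set of 4 now {3, 4, 5, 8, 10}
Step 12: union(2, 10) -> merged; set of 2 now {2, 3, 4, 5, 8, 9, 10}
Step 13: union(4, 7) -> merged; set of 4 now {2, 3, 4, 5, 7, 8, 9, 10}
Step 14: union(5, 11) -> merged; set of 5 now {2, 3, 4, 5, 7, 8, 9, 10, 11}
Step 15: union(7, 8) -> already same set; set of 7 now {2, 3, 4, 5, 7, 8, 9, 10, 11}
Component of 4: {2, 3, 4, 5, 7, 8, 9, 10, 11}

Answer: 2, 3, 4, 5, 7, 8, 9, 10, 11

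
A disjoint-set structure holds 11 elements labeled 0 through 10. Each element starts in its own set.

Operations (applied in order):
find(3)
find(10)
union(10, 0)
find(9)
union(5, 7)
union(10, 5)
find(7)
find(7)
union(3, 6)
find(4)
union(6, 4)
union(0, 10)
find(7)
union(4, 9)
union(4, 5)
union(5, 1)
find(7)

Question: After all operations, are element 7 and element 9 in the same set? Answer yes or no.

Answer: yes

Derivation:
Step 1: find(3) -> no change; set of 3 is {3}
Step 2: find(10) -> no change; set of 10 is {10}
Step 3: union(10, 0) -> merged; set of 10 now {0, 10}
Step 4: find(9) -> no change; set of 9 is {9}
Step 5: union(5, 7) -> merged; set of 5 now {5, 7}
Step 6: union(10, 5) -> merged; set of 10 now {0, 5, 7, 10}
Step 7: find(7) -> no change; set of 7 is {0, 5, 7, 10}
Step 8: find(7) -> no change; set of 7 is {0, 5, 7, 10}
Step 9: union(3, 6) -> merged; set of 3 now {3, 6}
Step 10: find(4) -> no change; set of 4 is {4}
Step 11: union(6, 4) -> merged; set of 6 now {3, 4, 6}
Step 12: union(0, 10) -> already same set; set of 0 now {0, 5, 7, 10}
Step 13: find(7) -> no change; set of 7 is {0, 5, 7, 10}
Step 14: union(4, 9) -> merged; set of 4 now {3, 4, 6, 9}
Step 15: union(4, 5) -> merged; set of 4 now {0, 3, 4, 5, 6, 7, 9, 10}
Step 16: union(5, 1) -> merged; set of 5 now {0, 1, 3, 4, 5, 6, 7, 9, 10}
Step 17: find(7) -> no change; set of 7 is {0, 1, 3, 4, 5, 6, 7, 9, 10}
Set of 7: {0, 1, 3, 4, 5, 6, 7, 9, 10}; 9 is a member.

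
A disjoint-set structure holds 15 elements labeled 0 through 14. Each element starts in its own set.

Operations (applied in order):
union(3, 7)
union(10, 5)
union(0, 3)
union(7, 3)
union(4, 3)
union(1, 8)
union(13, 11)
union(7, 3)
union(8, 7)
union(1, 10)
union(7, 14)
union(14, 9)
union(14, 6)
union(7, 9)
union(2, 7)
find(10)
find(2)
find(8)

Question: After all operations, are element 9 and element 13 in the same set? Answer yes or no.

Step 1: union(3, 7) -> merged; set of 3 now {3, 7}
Step 2: union(10, 5) -> merged; set of 10 now {5, 10}
Step 3: union(0, 3) -> merged; set of 0 now {0, 3, 7}
Step 4: union(7, 3) -> already same set; set of 7 now {0, 3, 7}
Step 5: union(4, 3) -> merged; set of 4 now {0, 3, 4, 7}
Step 6: union(1, 8) -> merged; set of 1 now {1, 8}
Step 7: union(13, 11) -> merged; set of 13 now {11, 13}
Step 8: union(7, 3) -> already same set; set of 7 now {0, 3, 4, 7}
Step 9: union(8, 7) -> merged; set of 8 now {0, 1, 3, 4, 7, 8}
Step 10: union(1, 10) -> merged; set of 1 now {0, 1, 3, 4, 5, 7, 8, 10}
Step 11: union(7, 14) -> merged; set of 7 now {0, 1, 3, 4, 5, 7, 8, 10, 14}
Step 12: union(14, 9) -> merged; set of 14 now {0, 1, 3, 4, 5, 7, 8, 9, 10, 14}
Step 13: union(14, 6) -> merged; set of 14 now {0, 1, 3, 4, 5, 6, 7, 8, 9, 10, 14}
Step 14: union(7, 9) -> already same set; set of 7 now {0, 1, 3, 4, 5, 6, 7, 8, 9, 10, 14}
Step 15: union(2, 7) -> merged; set of 2 now {0, 1, 2, 3, 4, 5, 6, 7, 8, 9, 10, 14}
Step 16: find(10) -> no change; set of 10 is {0, 1, 2, 3, 4, 5, 6, 7, 8, 9, 10, 14}
Step 17: find(2) -> no change; set of 2 is {0, 1, 2, 3, 4, 5, 6, 7, 8, 9, 10, 14}
Step 18: find(8) -> no change; set of 8 is {0, 1, 2, 3, 4, 5, 6, 7, 8, 9, 10, 14}
Set of 9: {0, 1, 2, 3, 4, 5, 6, 7, 8, 9, 10, 14}; 13 is not a member.

Answer: no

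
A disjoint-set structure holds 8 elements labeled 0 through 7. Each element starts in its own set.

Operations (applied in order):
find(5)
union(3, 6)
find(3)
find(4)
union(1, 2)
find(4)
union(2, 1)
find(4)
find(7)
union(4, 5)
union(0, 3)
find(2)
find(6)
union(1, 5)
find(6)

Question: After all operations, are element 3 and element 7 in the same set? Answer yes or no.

Step 1: find(5) -> no change; set of 5 is {5}
Step 2: union(3, 6) -> merged; set of 3 now {3, 6}
Step 3: find(3) -> no change; set of 3 is {3, 6}
Step 4: find(4) -> no change; set of 4 is {4}
Step 5: union(1, 2) -> merged; set of 1 now {1, 2}
Step 6: find(4) -> no change; set of 4 is {4}
Step 7: union(2, 1) -> already same set; set of 2 now {1, 2}
Step 8: find(4) -> no change; set of 4 is {4}
Step 9: find(7) -> no change; set of 7 is {7}
Step 10: union(4, 5) -> merged; set of 4 now {4, 5}
Step 11: union(0, 3) -> merged; set of 0 now {0, 3, 6}
Step 12: find(2) -> no change; set of 2 is {1, 2}
Step 13: find(6) -> no change; set of 6 is {0, 3, 6}
Step 14: union(1, 5) -> merged; set of 1 now {1, 2, 4, 5}
Step 15: find(6) -> no change; set of 6 is {0, 3, 6}
Set of 3: {0, 3, 6}; 7 is not a member.

Answer: no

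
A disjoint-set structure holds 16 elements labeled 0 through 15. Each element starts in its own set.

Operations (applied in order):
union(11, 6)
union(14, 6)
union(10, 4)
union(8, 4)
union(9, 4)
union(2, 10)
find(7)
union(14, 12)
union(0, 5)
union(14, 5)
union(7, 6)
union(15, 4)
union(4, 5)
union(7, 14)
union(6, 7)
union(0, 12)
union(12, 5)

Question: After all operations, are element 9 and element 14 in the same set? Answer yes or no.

Step 1: union(11, 6) -> merged; set of 11 now {6, 11}
Step 2: union(14, 6) -> merged; set of 14 now {6, 11, 14}
Step 3: union(10, 4) -> merged; set of 10 now {4, 10}
Step 4: union(8, 4) -> merged; set of 8 now {4, 8, 10}
Step 5: union(9, 4) -> merged; set of 9 now {4, 8, 9, 10}
Step 6: union(2, 10) -> merged; set of 2 now {2, 4, 8, 9, 10}
Step 7: find(7) -> no change; set of 7 is {7}
Step 8: union(14, 12) -> merged; set of 14 now {6, 11, 12, 14}
Step 9: union(0, 5) -> merged; set of 0 now {0, 5}
Step 10: union(14, 5) -> merged; set of 14 now {0, 5, 6, 11, 12, 14}
Step 11: union(7, 6) -> merged; set of 7 now {0, 5, 6, 7, 11, 12, 14}
Step 12: union(15, 4) -> merged; set of 15 now {2, 4, 8, 9, 10, 15}
Step 13: union(4, 5) -> merged; set of 4 now {0, 2, 4, 5, 6, 7, 8, 9, 10, 11, 12, 14, 15}
Step 14: union(7, 14) -> already same set; set of 7 now {0, 2, 4, 5, 6, 7, 8, 9, 10, 11, 12, 14, 15}
Step 15: union(6, 7) -> already same set; set of 6 now {0, 2, 4, 5, 6, 7, 8, 9, 10, 11, 12, 14, 15}
Step 16: union(0, 12) -> already same set; set of 0 now {0, 2, 4, 5, 6, 7, 8, 9, 10, 11, 12, 14, 15}
Step 17: union(12, 5) -> already same set; set of 12 now {0, 2, 4, 5, 6, 7, 8, 9, 10, 11, 12, 14, 15}
Set of 9: {0, 2, 4, 5, 6, 7, 8, 9, 10, 11, 12, 14, 15}; 14 is a member.

Answer: yes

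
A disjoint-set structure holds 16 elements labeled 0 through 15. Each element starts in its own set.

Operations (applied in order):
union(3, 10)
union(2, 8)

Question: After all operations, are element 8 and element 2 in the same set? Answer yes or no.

Answer: yes

Derivation:
Step 1: union(3, 10) -> merged; set of 3 now {3, 10}
Step 2: union(2, 8) -> merged; set of 2 now {2, 8}
Set of 8: {2, 8}; 2 is a member.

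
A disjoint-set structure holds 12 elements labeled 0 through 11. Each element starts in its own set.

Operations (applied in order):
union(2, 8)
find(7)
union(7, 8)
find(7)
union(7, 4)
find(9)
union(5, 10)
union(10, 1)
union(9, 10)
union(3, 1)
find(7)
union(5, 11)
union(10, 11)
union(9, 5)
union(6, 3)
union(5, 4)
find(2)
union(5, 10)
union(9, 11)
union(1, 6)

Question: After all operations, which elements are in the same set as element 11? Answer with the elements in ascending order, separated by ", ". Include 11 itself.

Step 1: union(2, 8) -> merged; set of 2 now {2, 8}
Step 2: find(7) -> no change; set of 7 is {7}
Step 3: union(7, 8) -> merged; set of 7 now {2, 7, 8}
Step 4: find(7) -> no change; set of 7 is {2, 7, 8}
Step 5: union(7, 4) -> merged; set of 7 now {2, 4, 7, 8}
Step 6: find(9) -> no change; set of 9 is {9}
Step 7: union(5, 10) -> merged; set of 5 now {5, 10}
Step 8: union(10, 1) -> merged; set of 10 now {1, 5, 10}
Step 9: union(9, 10) -> merged; set of 9 now {1, 5, 9, 10}
Step 10: union(3, 1) -> merged; set of 3 now {1, 3, 5, 9, 10}
Step 11: find(7) -> no change; set of 7 is {2, 4, 7, 8}
Step 12: union(5, 11) -> merged; set of 5 now {1, 3, 5, 9, 10, 11}
Step 13: union(10, 11) -> already same set; set of 10 now {1, 3, 5, 9, 10, 11}
Step 14: union(9, 5) -> already same set; set of 9 now {1, 3, 5, 9, 10, 11}
Step 15: union(6, 3) -> merged; set of 6 now {1, 3, 5, 6, 9, 10, 11}
Step 16: union(5, 4) -> merged; set of 5 now {1, 2, 3, 4, 5, 6, 7, 8, 9, 10, 11}
Step 17: find(2) -> no change; set of 2 is {1, 2, 3, 4, 5, 6, 7, 8, 9, 10, 11}
Step 18: union(5, 10) -> already same set; set of 5 now {1, 2, 3, 4, 5, 6, 7, 8, 9, 10, 11}
Step 19: union(9, 11) -> already same set; set of 9 now {1, 2, 3, 4, 5, 6, 7, 8, 9, 10, 11}
Step 20: union(1, 6) -> already same set; set of 1 now {1, 2, 3, 4, 5, 6, 7, 8, 9, 10, 11}
Component of 11: {1, 2, 3, 4, 5, 6, 7, 8, 9, 10, 11}

Answer: 1, 2, 3, 4, 5, 6, 7, 8, 9, 10, 11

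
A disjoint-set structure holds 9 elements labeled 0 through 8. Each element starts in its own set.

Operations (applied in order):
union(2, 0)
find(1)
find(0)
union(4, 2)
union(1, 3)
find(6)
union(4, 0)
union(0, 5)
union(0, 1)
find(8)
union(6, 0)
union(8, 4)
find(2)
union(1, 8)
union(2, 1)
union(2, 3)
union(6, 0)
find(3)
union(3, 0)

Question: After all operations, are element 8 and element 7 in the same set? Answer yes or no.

Step 1: union(2, 0) -> merged; set of 2 now {0, 2}
Step 2: find(1) -> no change; set of 1 is {1}
Step 3: find(0) -> no change; set of 0 is {0, 2}
Step 4: union(4, 2) -> merged; set of 4 now {0, 2, 4}
Step 5: union(1, 3) -> merged; set of 1 now {1, 3}
Step 6: find(6) -> no change; set of 6 is {6}
Step 7: union(4, 0) -> already same set; set of 4 now {0, 2, 4}
Step 8: union(0, 5) -> merged; set of 0 now {0, 2, 4, 5}
Step 9: union(0, 1) -> merged; set of 0 now {0, 1, 2, 3, 4, 5}
Step 10: find(8) -> no change; set of 8 is {8}
Step 11: union(6, 0) -> merged; set of 6 now {0, 1, 2, 3, 4, 5, 6}
Step 12: union(8, 4) -> merged; set of 8 now {0, 1, 2, 3, 4, 5, 6, 8}
Step 13: find(2) -> no change; set of 2 is {0, 1, 2, 3, 4, 5, 6, 8}
Step 14: union(1, 8) -> already same set; set of 1 now {0, 1, 2, 3, 4, 5, 6, 8}
Step 15: union(2, 1) -> already same set; set of 2 now {0, 1, 2, 3, 4, 5, 6, 8}
Step 16: union(2, 3) -> already same set; set of 2 now {0, 1, 2, 3, 4, 5, 6, 8}
Step 17: union(6, 0) -> already same set; set of 6 now {0, 1, 2, 3, 4, 5, 6, 8}
Step 18: find(3) -> no change; set of 3 is {0, 1, 2, 3, 4, 5, 6, 8}
Step 19: union(3, 0) -> already same set; set of 3 now {0, 1, 2, 3, 4, 5, 6, 8}
Set of 8: {0, 1, 2, 3, 4, 5, 6, 8}; 7 is not a member.

Answer: no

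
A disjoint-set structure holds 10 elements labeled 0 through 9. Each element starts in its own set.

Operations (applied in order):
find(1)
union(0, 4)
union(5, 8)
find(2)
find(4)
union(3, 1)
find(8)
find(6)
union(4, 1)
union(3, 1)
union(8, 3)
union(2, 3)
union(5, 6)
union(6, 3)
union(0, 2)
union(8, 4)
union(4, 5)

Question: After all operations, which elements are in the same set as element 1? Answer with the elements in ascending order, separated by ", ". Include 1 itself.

Step 1: find(1) -> no change; set of 1 is {1}
Step 2: union(0, 4) -> merged; set of 0 now {0, 4}
Step 3: union(5, 8) -> merged; set of 5 now {5, 8}
Step 4: find(2) -> no change; set of 2 is {2}
Step 5: find(4) -> no change; set of 4 is {0, 4}
Step 6: union(3, 1) -> merged; set of 3 now {1, 3}
Step 7: find(8) -> no change; set of 8 is {5, 8}
Step 8: find(6) -> no change; set of 6 is {6}
Step 9: union(4, 1) -> merged; set of 4 now {0, 1, 3, 4}
Step 10: union(3, 1) -> already same set; set of 3 now {0, 1, 3, 4}
Step 11: union(8, 3) -> merged; set of 8 now {0, 1, 3, 4, 5, 8}
Step 12: union(2, 3) -> merged; set of 2 now {0, 1, 2, 3, 4, 5, 8}
Step 13: union(5, 6) -> merged; set of 5 now {0, 1, 2, 3, 4, 5, 6, 8}
Step 14: union(6, 3) -> already same set; set of 6 now {0, 1, 2, 3, 4, 5, 6, 8}
Step 15: union(0, 2) -> already same set; set of 0 now {0, 1, 2, 3, 4, 5, 6, 8}
Step 16: union(8, 4) -> already same set; set of 8 now {0, 1, 2, 3, 4, 5, 6, 8}
Step 17: union(4, 5) -> already same set; set of 4 now {0, 1, 2, 3, 4, 5, 6, 8}
Component of 1: {0, 1, 2, 3, 4, 5, 6, 8}

Answer: 0, 1, 2, 3, 4, 5, 6, 8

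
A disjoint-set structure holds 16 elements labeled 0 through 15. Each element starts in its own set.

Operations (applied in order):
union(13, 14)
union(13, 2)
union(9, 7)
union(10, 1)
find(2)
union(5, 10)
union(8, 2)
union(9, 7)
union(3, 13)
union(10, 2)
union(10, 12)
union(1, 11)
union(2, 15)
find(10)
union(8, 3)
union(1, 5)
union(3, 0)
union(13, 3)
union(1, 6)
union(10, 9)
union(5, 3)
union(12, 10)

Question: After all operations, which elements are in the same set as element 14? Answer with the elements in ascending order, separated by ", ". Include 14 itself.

Step 1: union(13, 14) -> merged; set of 13 now {13, 14}
Step 2: union(13, 2) -> merged; set of 13 now {2, 13, 14}
Step 3: union(9, 7) -> merged; set of 9 now {7, 9}
Step 4: union(10, 1) -> merged; set of 10 now {1, 10}
Step 5: find(2) -> no change; set of 2 is {2, 13, 14}
Step 6: union(5, 10) -> merged; set of 5 now {1, 5, 10}
Step 7: union(8, 2) -> merged; set of 8 now {2, 8, 13, 14}
Step 8: union(9, 7) -> already same set; set of 9 now {7, 9}
Step 9: union(3, 13) -> merged; set of 3 now {2, 3, 8, 13, 14}
Step 10: union(10, 2) -> merged; set of 10 now {1, 2, 3, 5, 8, 10, 13, 14}
Step 11: union(10, 12) -> merged; set of 10 now {1, 2, 3, 5, 8, 10, 12, 13, 14}
Step 12: union(1, 11) -> merged; set of 1 now {1, 2, 3, 5, 8, 10, 11, 12, 13, 14}
Step 13: union(2, 15) -> merged; set of 2 now {1, 2, 3, 5, 8, 10, 11, 12, 13, 14, 15}
Step 14: find(10) -> no change; set of 10 is {1, 2, 3, 5, 8, 10, 11, 12, 13, 14, 15}
Step 15: union(8, 3) -> already same set; set of 8 now {1, 2, 3, 5, 8, 10, 11, 12, 13, 14, 15}
Step 16: union(1, 5) -> already same set; set of 1 now {1, 2, 3, 5, 8, 10, 11, 12, 13, 14, 15}
Step 17: union(3, 0) -> merged; set of 3 now {0, 1, 2, 3, 5, 8, 10, 11, 12, 13, 14, 15}
Step 18: union(13, 3) -> already same set; set of 13 now {0, 1, 2, 3, 5, 8, 10, 11, 12, 13, 14, 15}
Step 19: union(1, 6) -> merged; set of 1 now {0, 1, 2, 3, 5, 6, 8, 10, 11, 12, 13, 14, 15}
Step 20: union(10, 9) -> merged; set of 10 now {0, 1, 2, 3, 5, 6, 7, 8, 9, 10, 11, 12, 13, 14, 15}
Step 21: union(5, 3) -> already same set; set of 5 now {0, 1, 2, 3, 5, 6, 7, 8, 9, 10, 11, 12, 13, 14, 15}
Step 22: union(12, 10) -> already same set; set of 12 now {0, 1, 2, 3, 5, 6, 7, 8, 9, 10, 11, 12, 13, 14, 15}
Component of 14: {0, 1, 2, 3, 5, 6, 7, 8, 9, 10, 11, 12, 13, 14, 15}

Answer: 0, 1, 2, 3, 5, 6, 7, 8, 9, 10, 11, 12, 13, 14, 15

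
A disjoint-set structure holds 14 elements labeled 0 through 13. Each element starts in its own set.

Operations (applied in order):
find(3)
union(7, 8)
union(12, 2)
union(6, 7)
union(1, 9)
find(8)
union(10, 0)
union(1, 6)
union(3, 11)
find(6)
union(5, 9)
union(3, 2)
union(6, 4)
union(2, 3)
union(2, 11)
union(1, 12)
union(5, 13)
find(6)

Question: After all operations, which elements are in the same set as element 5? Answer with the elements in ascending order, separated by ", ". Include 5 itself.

Answer: 1, 2, 3, 4, 5, 6, 7, 8, 9, 11, 12, 13

Derivation:
Step 1: find(3) -> no change; set of 3 is {3}
Step 2: union(7, 8) -> merged; set of 7 now {7, 8}
Step 3: union(12, 2) -> merged; set of 12 now {2, 12}
Step 4: union(6, 7) -> merged; set of 6 now {6, 7, 8}
Step 5: union(1, 9) -> merged; set of 1 now {1, 9}
Step 6: find(8) -> no change; set of 8 is {6, 7, 8}
Step 7: union(10, 0) -> merged; set of 10 now {0, 10}
Step 8: union(1, 6) -> merged; set of 1 now {1, 6, 7, 8, 9}
Step 9: union(3, 11) -> merged; set of 3 now {3, 11}
Step 10: find(6) -> no change; set of 6 is {1, 6, 7, 8, 9}
Step 11: union(5, 9) -> merged; set of 5 now {1, 5, 6, 7, 8, 9}
Step 12: union(3, 2) -> merged; set of 3 now {2, 3, 11, 12}
Step 13: union(6, 4) -> merged; set of 6 now {1, 4, 5, 6, 7, 8, 9}
Step 14: union(2, 3) -> already same set; set of 2 now {2, 3, 11, 12}
Step 15: union(2, 11) -> already same set; set of 2 now {2, 3, 11, 12}
Step 16: union(1, 12) -> merged; set of 1 now {1, 2, 3, 4, 5, 6, 7, 8, 9, 11, 12}
Step 17: union(5, 13) -> merged; set of 5 now {1, 2, 3, 4, 5, 6, 7, 8, 9, 11, 12, 13}
Step 18: find(6) -> no change; set of 6 is {1, 2, 3, 4, 5, 6, 7, 8, 9, 11, 12, 13}
Component of 5: {1, 2, 3, 4, 5, 6, 7, 8, 9, 11, 12, 13}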